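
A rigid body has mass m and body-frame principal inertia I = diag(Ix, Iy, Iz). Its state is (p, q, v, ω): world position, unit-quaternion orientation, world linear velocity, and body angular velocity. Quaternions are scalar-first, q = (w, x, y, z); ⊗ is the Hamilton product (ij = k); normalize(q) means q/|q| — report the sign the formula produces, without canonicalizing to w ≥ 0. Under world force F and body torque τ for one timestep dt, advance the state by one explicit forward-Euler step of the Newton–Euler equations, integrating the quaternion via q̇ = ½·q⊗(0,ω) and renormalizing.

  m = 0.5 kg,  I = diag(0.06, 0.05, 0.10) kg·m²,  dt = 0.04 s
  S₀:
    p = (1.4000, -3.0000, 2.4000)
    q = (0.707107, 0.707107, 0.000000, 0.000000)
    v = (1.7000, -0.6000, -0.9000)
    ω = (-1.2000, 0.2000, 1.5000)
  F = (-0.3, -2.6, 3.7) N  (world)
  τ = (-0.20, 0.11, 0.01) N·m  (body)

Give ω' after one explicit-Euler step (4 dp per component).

ω' = (-1.3433, 0.2304, 1.5030)

angular accel α = (-3.5833, 0.7600, 0.0760)
new body rate ω' = (-1.3433, 0.2304, 1.5030)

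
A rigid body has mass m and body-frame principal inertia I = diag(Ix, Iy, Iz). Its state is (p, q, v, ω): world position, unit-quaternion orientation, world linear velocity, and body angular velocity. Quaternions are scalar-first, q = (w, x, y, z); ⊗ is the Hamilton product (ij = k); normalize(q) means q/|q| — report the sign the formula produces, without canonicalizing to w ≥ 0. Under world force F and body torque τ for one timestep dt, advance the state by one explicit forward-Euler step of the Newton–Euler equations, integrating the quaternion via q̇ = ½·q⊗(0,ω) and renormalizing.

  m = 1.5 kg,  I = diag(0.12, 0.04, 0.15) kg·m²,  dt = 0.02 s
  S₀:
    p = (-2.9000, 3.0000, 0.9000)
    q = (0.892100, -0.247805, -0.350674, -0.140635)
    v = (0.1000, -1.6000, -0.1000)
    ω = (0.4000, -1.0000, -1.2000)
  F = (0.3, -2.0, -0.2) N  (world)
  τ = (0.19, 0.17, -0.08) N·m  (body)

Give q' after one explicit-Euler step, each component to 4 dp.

q' = (0.8878, -0.2414, -0.3631, -0.1474)

2q̇ = q⊗(0,ω) = (-0.4203140, 0.6370138, -1.2457200, -0.6824454)
updated quaternion q' = (0.8878, -0.2414, -0.3631, -0.1474)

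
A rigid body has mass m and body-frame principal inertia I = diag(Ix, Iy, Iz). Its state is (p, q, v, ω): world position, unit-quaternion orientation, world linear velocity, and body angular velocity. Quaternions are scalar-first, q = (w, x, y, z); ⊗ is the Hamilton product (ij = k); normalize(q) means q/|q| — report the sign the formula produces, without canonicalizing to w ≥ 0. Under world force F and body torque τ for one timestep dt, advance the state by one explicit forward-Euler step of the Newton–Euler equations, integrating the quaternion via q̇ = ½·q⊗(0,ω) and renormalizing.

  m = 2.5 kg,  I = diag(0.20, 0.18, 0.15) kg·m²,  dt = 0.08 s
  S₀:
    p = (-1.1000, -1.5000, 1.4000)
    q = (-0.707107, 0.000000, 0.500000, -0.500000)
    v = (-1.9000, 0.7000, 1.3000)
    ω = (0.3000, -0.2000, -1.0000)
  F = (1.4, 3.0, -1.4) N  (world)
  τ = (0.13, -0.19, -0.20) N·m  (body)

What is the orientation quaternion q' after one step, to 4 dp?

q⊗(0,ω) = (-0.4000000, -0.8121321, -0.0085786, 0.5571070)
q' = normalize(q + ½dt·q⊗(0,ω)) = (-0.7225, -0.0325, 0.4992, -0.4773)

q' = (-0.7225, -0.0325, 0.4992, -0.4773)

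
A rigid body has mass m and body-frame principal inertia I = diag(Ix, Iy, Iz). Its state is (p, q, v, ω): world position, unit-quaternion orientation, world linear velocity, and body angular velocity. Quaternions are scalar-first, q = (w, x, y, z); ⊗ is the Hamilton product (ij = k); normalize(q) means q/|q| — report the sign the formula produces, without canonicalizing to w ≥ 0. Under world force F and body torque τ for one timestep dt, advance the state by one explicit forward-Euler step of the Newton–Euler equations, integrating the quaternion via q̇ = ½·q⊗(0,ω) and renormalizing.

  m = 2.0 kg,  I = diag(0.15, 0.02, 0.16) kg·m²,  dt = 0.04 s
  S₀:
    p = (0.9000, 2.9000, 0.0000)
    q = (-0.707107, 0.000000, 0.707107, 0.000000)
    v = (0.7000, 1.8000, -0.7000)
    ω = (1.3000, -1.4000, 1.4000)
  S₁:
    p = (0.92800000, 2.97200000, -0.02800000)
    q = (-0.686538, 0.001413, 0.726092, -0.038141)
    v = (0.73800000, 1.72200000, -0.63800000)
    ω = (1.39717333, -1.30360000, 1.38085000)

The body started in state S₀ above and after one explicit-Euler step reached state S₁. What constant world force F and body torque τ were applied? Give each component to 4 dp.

rate change Δω = (0.09717333, 0.09640000, -0.01915000)
τ = I·(Δω/dt) + ω₀×(Iω₀) = (0.0900, 0.0300, 0.1600)
velocity change Δv = (0.03800000, -0.07800000, 0.06200000)
m·(v₁−v₀)/dt = (1.9000, -3.9000, 3.1000)

F = (1.9000, -3.9000, 3.1000)
τ = (0.0900, 0.0300, 0.1600)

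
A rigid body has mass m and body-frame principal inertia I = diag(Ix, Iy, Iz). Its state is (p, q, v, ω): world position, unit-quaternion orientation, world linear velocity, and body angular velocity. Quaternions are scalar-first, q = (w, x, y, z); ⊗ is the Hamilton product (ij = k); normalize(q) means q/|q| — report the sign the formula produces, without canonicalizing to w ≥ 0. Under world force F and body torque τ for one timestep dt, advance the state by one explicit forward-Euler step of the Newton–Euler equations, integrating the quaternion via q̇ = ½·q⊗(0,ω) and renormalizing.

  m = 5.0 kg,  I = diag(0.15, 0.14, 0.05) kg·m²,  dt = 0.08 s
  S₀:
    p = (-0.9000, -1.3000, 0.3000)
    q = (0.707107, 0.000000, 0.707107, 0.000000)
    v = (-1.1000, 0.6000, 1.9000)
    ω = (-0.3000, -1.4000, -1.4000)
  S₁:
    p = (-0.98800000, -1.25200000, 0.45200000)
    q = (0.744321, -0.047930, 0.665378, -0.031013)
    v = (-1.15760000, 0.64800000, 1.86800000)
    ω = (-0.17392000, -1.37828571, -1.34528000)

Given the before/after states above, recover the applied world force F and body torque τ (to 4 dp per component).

F = (-3.6000, 3.0000, -2.0000)
τ = (0.0600, 0.0800, 0.0300)

Δv = v₁−v₀ = (-0.05760000, 0.04800000, -0.03200000)
applied force F = (-3.6000, 3.0000, -2.0000)
Δω = ω₁−ω₀ = (0.12608000, 0.02171429, 0.05472000)
ω₀×(Iω₀) = (-0.1764, 0.0420, -0.0042)
applied torque τ = (0.0600, 0.0800, 0.0300)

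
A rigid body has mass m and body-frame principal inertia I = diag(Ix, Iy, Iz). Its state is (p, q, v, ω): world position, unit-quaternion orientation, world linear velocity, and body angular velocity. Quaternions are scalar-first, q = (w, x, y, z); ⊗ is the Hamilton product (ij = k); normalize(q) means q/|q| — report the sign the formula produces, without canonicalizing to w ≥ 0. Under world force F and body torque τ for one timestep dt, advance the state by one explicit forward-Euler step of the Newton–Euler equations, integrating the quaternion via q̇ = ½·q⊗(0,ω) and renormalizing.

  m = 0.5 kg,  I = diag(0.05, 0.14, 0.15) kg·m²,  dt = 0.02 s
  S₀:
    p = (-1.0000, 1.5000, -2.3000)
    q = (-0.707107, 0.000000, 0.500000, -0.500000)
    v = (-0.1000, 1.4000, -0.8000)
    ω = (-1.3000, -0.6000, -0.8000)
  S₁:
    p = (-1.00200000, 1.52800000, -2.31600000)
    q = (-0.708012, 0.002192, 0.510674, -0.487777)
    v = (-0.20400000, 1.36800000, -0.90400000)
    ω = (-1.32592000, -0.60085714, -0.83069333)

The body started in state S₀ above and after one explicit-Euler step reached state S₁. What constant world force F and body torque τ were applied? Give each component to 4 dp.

velocity change Δv = (-0.10400000, -0.03200000, -0.10400000)
applied force F = (-2.6000, -0.8000, -2.6000)
Δω = ω₁−ω₀ = (-0.02592000, -0.00085714, -0.03069333)
gyro term ω₀×Iω₀ = (0.0048, -0.1040, 0.0702)
applied torque τ = (-0.0600, -0.1100, -0.1600)

F = (-2.6000, -0.8000, -2.6000)
τ = (-0.0600, -0.1100, -0.1600)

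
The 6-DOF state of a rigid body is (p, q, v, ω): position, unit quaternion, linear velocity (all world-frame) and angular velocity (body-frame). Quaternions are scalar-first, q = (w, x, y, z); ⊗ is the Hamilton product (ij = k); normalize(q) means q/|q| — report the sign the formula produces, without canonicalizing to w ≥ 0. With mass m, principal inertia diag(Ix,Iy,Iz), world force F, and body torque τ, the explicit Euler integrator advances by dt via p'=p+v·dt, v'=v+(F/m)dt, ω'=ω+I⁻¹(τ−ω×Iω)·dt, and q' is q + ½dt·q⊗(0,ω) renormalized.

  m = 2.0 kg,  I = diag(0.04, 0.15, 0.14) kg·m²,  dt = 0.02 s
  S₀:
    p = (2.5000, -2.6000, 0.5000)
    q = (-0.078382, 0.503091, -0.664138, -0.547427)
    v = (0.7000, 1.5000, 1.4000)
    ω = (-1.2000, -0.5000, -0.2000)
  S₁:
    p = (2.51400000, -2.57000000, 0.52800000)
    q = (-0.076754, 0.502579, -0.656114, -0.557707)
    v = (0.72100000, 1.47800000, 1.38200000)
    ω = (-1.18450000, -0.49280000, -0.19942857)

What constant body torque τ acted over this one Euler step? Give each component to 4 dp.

Δω = ω₁−ω₀ = (0.01550000, 0.00720000, 0.00057143)
precession coupling = (-0.0010, -0.0240, 0.0660)
I·α + gyro = (0.0300, 0.0300, 0.0700)

τ = (0.0300, 0.0300, 0.0700)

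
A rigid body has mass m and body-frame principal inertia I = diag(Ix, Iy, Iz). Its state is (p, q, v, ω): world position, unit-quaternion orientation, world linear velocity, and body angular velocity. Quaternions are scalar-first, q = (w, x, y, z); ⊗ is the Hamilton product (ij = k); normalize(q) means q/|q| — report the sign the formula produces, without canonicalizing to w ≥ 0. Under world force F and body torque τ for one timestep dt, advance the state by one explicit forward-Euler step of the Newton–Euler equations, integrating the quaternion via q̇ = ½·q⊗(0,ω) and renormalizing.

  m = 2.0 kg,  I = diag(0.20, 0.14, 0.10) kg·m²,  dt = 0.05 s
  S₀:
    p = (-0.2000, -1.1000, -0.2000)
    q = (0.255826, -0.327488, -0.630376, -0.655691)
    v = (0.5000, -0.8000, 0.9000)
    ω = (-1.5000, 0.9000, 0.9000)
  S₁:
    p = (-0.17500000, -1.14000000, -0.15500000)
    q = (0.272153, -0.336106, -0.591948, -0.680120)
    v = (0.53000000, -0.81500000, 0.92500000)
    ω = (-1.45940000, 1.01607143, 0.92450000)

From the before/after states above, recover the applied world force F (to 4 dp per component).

v₁ − v₀ = (0.03000000, -0.01500000, 0.02500000)
applied force F = (1.2000, -0.6000, 1.0000)

F = (1.2000, -0.6000, 1.0000)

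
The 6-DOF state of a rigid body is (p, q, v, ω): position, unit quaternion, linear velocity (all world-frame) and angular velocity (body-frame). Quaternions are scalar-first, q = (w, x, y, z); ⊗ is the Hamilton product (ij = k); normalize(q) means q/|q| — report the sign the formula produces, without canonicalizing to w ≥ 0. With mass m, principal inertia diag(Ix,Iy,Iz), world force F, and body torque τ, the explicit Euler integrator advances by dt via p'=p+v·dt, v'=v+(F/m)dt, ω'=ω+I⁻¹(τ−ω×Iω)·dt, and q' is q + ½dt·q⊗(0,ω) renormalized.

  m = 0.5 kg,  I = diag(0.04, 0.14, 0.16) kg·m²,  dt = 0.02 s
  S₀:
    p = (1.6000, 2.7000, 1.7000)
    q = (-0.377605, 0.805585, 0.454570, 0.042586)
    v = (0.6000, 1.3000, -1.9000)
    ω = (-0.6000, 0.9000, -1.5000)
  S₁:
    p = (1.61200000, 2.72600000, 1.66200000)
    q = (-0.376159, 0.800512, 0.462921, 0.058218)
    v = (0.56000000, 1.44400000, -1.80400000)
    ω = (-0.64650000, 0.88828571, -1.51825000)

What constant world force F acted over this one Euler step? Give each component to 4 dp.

Δv = v₁−v₀ = (-0.04000000, 0.14400000, 0.09600000)
F = m·Δv/dt = (-1.0000, 3.6000, 2.4000)

F = (-1.0000, 3.6000, 2.4000)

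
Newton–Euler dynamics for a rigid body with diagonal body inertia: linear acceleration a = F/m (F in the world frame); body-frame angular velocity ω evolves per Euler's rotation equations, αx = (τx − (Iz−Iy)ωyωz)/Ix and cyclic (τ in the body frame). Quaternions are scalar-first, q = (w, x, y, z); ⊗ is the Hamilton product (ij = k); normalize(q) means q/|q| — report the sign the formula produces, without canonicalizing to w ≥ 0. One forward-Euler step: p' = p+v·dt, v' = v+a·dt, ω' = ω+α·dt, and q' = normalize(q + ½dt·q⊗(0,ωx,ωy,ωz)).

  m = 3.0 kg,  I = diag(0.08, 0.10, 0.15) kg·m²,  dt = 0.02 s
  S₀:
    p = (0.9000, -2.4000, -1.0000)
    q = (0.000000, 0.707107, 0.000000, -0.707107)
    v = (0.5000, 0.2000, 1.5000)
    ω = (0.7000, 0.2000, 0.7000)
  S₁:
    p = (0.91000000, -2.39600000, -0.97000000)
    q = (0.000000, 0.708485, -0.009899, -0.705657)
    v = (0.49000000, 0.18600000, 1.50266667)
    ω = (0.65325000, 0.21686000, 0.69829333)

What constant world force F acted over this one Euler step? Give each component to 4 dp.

v₁ − v₀ = (-0.01000000, -0.01400000, 0.00266667)
F = m·Δv/dt = (-1.5000, -2.1000, 0.4000)

F = (-1.5000, -2.1000, 0.4000)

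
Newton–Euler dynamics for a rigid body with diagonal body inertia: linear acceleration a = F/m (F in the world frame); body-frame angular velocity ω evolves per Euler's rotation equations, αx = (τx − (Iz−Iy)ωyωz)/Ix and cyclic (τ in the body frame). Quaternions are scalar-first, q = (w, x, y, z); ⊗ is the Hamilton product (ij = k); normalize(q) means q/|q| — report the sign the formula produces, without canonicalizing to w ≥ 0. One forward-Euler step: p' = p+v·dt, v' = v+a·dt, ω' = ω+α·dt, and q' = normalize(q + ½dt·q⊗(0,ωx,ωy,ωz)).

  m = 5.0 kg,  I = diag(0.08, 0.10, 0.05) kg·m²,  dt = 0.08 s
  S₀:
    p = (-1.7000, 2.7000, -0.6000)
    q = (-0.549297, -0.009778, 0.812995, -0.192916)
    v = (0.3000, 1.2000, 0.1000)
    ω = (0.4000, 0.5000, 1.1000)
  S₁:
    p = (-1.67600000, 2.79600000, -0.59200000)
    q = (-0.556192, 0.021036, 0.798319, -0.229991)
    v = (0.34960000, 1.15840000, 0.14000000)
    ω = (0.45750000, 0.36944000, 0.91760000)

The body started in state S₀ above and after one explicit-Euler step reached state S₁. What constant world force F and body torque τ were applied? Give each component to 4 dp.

F = (3.1000, -2.6000, 2.5000)
τ = (0.0300, -0.1500, -0.1100)

Δv = v₁−v₀ = (0.04960000, -0.04160000, 0.04000000)
F = m·Δv/dt = (3.1000, -2.6000, 2.5000)
Δω = ω₁−ω₀ = (0.05750000, -0.13056000, -0.18240000)
τ = I·(Δω/dt) + ω₀×(Iω₀) = (0.0300, -0.1500, -0.1100)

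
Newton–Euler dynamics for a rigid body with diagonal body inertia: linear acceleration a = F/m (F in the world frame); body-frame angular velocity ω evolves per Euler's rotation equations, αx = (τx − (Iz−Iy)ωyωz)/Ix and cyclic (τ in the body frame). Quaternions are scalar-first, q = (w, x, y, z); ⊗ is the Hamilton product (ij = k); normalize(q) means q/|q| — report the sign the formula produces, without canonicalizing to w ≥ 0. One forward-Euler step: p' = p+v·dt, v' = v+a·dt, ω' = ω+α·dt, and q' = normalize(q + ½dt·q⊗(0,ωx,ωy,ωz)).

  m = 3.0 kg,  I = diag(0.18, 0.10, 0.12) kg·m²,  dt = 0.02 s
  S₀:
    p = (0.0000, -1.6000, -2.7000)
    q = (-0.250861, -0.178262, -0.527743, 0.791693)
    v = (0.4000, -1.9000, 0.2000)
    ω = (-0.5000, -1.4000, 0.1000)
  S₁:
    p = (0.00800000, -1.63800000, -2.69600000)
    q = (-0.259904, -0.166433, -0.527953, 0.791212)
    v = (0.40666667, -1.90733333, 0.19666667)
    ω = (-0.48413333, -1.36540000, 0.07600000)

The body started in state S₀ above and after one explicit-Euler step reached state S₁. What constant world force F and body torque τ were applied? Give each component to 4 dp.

F = (1.0000, -1.1000, -0.5000)
τ = (0.1400, 0.1700, -0.2000)

ω₁ − ω₀ = (0.01586667, 0.03460000, -0.02400000)
I·α + gyro = (0.1400, 0.1700, -0.2000)
v₁ − v₀ = (0.00666667, -0.00733333, -0.00333333)
m·(v₁−v₀)/dt = (1.0000, -1.1000, -0.5000)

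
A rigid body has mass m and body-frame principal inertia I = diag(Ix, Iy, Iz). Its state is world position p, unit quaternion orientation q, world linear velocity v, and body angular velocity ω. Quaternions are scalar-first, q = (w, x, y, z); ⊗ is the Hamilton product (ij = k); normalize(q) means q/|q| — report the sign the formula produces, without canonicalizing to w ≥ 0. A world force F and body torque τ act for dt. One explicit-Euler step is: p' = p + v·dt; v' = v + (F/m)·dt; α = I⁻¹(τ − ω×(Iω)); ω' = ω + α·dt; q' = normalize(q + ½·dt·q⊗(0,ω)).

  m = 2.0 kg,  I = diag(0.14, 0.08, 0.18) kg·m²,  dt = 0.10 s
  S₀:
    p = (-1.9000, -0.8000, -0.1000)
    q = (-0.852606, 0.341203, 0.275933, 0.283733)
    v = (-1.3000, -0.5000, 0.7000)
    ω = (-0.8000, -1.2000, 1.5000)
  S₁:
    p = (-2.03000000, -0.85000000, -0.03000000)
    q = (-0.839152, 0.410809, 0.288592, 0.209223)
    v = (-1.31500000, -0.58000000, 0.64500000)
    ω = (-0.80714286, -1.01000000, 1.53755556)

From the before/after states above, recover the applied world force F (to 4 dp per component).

F = (-0.3000, -1.6000, -1.1000)

Δv = v₁−v₀ = (-0.01500000, -0.08000000, -0.05500000)
m·(v₁−v₀)/dt = (-0.3000, -1.6000, -1.1000)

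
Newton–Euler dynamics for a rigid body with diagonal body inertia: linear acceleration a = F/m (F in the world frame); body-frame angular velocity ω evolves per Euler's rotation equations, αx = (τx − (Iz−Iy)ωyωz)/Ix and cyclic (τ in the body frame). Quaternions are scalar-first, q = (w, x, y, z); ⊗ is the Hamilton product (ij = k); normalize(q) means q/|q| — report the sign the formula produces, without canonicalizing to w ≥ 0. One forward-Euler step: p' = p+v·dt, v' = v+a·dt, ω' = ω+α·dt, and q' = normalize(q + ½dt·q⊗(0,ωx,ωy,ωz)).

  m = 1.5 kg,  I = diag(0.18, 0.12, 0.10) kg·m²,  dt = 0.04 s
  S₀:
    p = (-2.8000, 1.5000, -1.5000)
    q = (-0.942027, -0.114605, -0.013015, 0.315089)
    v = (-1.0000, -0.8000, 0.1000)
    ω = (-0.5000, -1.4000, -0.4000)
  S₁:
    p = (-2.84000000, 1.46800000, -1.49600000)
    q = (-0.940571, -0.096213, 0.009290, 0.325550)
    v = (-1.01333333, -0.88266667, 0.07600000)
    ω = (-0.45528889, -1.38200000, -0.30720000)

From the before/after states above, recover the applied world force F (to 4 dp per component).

velocity change Δv = (-0.01333333, -0.08266667, -0.02400000)
applied force F = (-0.5000, -3.1000, -0.9000)

F = (-0.5000, -3.1000, -0.9000)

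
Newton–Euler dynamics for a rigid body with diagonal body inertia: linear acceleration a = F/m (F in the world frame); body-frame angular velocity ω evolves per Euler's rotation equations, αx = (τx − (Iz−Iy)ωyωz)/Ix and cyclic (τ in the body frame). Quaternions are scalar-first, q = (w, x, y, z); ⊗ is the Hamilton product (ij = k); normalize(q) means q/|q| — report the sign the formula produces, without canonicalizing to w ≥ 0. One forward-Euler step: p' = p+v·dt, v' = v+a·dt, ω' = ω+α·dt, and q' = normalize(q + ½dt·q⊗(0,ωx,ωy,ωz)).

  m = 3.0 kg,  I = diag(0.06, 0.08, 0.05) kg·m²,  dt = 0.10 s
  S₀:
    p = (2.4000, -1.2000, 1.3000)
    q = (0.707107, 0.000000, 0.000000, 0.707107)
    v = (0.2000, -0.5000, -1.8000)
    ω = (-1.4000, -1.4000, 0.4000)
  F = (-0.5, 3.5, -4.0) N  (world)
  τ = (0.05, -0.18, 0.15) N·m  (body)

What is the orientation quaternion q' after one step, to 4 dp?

q' = (0.6895, 0.0000, -0.0985, 0.7176)

q⊗(0,ω) = (-0.2828428, 0.0000000, -1.9798996, 0.2828428)
q + ½dt·q⊗(0,ω), renormalized = (0.6895, 0.0000, -0.0985, 0.7176)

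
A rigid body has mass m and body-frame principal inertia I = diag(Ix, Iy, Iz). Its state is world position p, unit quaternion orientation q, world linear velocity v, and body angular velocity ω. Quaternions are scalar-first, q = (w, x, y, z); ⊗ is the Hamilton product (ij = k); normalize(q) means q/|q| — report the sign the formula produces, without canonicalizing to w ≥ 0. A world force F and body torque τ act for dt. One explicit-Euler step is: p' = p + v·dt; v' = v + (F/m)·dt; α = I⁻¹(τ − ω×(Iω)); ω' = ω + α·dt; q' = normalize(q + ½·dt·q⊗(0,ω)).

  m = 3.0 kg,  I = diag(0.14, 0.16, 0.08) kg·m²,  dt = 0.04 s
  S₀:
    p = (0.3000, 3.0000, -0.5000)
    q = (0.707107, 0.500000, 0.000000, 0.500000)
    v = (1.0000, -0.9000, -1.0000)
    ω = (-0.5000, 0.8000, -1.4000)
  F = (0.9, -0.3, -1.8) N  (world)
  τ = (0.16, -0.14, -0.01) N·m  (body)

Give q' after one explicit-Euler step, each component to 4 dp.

q⊗(0,ω) = (0.9500000, -0.7535535, 1.0156856, -0.5899498)
updated quaternion q' = (0.7257, 0.4847, 0.0203, 0.4879)

q' = (0.7257, 0.4847, 0.0203, 0.4879)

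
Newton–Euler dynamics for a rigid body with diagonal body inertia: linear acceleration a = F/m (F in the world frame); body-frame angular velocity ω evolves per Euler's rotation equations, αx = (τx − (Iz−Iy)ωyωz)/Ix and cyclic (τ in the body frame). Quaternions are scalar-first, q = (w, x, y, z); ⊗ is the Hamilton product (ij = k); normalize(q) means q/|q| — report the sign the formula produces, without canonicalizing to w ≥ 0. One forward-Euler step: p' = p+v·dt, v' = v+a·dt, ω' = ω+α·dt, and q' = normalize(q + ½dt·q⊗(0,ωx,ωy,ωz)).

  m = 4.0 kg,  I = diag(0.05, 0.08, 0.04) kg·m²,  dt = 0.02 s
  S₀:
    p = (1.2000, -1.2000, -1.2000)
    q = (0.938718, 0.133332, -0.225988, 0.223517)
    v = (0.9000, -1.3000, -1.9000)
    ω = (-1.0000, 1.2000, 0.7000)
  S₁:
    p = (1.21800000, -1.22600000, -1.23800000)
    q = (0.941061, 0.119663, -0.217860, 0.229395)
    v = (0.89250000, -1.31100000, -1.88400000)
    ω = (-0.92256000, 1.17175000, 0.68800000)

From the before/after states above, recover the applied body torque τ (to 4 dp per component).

τ = (0.1600, -0.1200, -0.0600)

Δω = ω₁−ω₀ = (0.07744000, -0.02825000, -0.01200000)
I·α + gyro = (0.1600, -0.1200, -0.0600)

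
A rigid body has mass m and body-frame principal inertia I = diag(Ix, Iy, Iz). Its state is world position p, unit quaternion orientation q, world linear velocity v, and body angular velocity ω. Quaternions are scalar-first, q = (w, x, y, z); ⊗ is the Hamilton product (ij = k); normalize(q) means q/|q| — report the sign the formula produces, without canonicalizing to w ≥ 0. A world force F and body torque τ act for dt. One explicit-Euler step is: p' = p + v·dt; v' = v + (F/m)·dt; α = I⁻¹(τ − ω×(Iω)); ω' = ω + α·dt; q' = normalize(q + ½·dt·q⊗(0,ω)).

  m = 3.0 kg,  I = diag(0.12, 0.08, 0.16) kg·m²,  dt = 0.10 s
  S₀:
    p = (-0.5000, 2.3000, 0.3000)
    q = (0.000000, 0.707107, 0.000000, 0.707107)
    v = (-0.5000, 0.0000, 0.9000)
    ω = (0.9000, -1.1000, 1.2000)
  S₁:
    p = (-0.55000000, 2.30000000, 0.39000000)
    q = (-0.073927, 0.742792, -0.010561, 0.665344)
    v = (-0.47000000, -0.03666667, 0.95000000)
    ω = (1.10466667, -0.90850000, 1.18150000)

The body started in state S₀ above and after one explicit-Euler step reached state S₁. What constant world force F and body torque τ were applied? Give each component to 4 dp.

F = (0.9000, -1.1000, 1.5000)
τ = (0.1400, 0.1100, 0.0100)

Δv = v₁−v₀ = (0.03000000, -0.03666667, 0.05000000)
F = m·Δv/dt = (0.9000, -1.1000, 1.5000)
ω₁ − ω₀ = (0.20466667, 0.19150000, -0.01850000)
ω₀×(Iω₀) = (-0.1056, -0.0432, 0.0396)
applied torque τ = (0.1400, 0.1100, 0.0100)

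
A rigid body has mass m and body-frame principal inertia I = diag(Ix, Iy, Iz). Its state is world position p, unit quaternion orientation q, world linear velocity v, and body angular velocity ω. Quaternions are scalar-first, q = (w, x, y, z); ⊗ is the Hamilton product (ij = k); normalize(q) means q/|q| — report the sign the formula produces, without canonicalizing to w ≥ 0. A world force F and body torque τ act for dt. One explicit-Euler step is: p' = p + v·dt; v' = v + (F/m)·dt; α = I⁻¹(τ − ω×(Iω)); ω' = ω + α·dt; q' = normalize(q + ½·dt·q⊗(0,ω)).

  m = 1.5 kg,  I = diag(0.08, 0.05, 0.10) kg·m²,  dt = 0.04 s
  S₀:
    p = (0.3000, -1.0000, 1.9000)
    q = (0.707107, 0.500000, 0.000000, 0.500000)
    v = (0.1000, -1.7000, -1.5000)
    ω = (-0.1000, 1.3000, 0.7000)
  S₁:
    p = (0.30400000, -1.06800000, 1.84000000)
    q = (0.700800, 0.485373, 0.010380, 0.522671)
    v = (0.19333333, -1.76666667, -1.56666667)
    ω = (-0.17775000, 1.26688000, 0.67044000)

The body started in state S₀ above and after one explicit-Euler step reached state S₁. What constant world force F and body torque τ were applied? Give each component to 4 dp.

Δv = v₁−v₀ = (0.09333333, -0.06666667, -0.06666667)
m·(v₁−v₀)/dt = (3.5000, -2.5000, -2.5000)
rate change Δω = (-0.07775000, -0.03312000, -0.02956000)
precession coupling = (0.0455, 0.0014, 0.0039)
I·α + gyro = (-0.1100, -0.0400, -0.0700)

F = (3.5000, -2.5000, -2.5000)
τ = (-0.1100, -0.0400, -0.0700)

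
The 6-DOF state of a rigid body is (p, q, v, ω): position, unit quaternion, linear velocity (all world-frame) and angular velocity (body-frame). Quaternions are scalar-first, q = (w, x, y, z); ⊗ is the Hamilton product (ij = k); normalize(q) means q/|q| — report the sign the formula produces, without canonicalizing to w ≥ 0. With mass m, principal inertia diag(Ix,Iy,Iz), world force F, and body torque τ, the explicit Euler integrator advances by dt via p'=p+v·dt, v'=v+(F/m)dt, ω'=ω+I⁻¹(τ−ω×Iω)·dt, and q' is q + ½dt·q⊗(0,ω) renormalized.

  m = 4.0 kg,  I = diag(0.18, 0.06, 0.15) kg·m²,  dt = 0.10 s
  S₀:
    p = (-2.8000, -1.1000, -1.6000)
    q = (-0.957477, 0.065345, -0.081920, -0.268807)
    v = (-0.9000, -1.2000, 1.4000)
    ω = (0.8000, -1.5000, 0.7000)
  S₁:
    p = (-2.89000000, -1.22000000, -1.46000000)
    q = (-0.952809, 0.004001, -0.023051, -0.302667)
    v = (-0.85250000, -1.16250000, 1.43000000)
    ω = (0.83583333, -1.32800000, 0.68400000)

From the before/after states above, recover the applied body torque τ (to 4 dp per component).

rate change Δω = (0.03583333, 0.17200000, -0.01600000)
τ = I·(Δω/dt) + ω₀×(Iω₀) = (-0.0300, 0.1200, 0.1200)

τ = (-0.0300, 0.1200, 0.1200)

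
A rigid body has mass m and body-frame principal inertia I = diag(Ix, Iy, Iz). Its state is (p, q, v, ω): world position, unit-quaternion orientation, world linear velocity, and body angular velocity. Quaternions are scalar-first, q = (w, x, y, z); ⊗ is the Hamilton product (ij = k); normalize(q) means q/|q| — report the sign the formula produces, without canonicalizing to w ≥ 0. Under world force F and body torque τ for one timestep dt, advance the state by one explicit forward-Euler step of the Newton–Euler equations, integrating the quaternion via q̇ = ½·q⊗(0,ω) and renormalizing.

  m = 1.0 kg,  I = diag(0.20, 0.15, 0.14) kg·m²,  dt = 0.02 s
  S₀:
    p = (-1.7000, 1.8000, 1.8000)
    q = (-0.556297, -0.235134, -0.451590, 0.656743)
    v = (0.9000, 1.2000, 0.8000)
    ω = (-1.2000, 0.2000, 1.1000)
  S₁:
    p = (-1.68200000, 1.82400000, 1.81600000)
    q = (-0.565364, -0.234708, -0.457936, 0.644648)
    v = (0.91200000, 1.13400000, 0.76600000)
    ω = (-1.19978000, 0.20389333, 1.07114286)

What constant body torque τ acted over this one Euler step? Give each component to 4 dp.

τ = (0.0000, -0.0500, -0.1900)

rate change Δω = (0.00022000, 0.00389333, -0.02885714)
ω₀×(Iω₀) = (-0.0022, -0.0792, 0.0120)
applied torque τ = (0.0000, -0.0500, -0.1900)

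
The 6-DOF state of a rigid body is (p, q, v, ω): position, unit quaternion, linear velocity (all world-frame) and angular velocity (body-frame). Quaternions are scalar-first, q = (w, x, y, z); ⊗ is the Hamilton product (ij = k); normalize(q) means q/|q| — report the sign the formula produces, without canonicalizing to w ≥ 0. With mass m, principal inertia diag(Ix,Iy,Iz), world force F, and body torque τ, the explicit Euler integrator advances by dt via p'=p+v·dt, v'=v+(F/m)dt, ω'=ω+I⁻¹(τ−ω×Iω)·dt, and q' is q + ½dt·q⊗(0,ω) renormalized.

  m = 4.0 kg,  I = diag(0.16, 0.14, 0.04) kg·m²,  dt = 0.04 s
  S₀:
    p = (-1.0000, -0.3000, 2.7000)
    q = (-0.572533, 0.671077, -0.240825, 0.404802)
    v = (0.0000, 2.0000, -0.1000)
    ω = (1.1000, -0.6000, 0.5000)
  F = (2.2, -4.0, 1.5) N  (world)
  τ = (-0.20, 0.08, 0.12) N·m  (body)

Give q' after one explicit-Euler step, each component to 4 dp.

q' = (-0.5940, 0.6607, -0.2317, 0.3962)

Hamilton product q⊗(0,ω) = (-1.0850807, -0.5073176, 0.4532635, -0.4240052)
q' = normalize(q + ½dt·q⊗(0,ω)) = (-0.5940, 0.6607, -0.2317, 0.3962)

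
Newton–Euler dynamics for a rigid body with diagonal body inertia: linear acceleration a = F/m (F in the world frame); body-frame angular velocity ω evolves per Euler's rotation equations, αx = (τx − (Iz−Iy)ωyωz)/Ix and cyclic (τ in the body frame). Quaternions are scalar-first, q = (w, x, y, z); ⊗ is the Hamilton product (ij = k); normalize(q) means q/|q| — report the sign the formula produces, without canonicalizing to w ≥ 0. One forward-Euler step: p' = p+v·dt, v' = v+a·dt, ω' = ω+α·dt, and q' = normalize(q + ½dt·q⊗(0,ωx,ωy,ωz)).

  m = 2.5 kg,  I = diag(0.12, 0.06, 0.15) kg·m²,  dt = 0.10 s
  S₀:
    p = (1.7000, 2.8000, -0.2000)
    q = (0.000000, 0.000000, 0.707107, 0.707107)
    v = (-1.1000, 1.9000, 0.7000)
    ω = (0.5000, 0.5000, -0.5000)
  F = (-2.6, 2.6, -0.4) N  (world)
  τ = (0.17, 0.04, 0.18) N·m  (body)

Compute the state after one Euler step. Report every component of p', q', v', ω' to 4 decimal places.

precession coupling ω×(Iω) = (-0.0225, 0.0075, -0.0150)
(τ − ω×Iω)/I = (1.6042, 0.5417, 1.3000)
ω' = ω + α·dt = (0.6604, 0.5542, -0.3700)
q⊗(0,ω) = (0.0000000, -0.7071070, 0.3535535, -0.3535535)
q' = normalize(q + ½dt·q⊗(0,ω)) = (0.0000, -0.0353, 0.7241, 0.6888)
a = F/m = (-1.0400, 1.0400, -0.1600)
new position p' = (1.5900, 2.9900, -0.1300)
v + (F/m)dt = (-1.2040, 2.0040, 0.6840)

p' = (1.5900, 2.9900, -0.1300)
q' = (0.0000, -0.0353, 0.7241, 0.6888)
v' = (-1.2040, 2.0040, 0.6840)
ω' = (0.6604, 0.5542, -0.3700)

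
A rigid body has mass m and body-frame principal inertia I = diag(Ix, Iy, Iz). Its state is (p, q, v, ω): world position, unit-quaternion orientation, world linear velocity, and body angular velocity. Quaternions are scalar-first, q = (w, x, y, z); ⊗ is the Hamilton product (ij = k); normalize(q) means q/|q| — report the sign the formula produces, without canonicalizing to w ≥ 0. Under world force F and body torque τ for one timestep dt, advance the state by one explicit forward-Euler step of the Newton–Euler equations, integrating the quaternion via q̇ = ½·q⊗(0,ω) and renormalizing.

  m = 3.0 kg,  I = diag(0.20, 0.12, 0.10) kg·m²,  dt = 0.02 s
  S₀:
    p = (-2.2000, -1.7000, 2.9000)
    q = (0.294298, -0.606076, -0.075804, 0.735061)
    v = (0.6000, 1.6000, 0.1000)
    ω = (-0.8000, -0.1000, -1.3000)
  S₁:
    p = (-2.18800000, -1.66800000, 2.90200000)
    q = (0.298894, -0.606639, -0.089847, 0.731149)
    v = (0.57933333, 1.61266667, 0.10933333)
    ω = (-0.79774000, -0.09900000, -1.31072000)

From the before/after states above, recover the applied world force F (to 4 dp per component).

F = (-3.1000, 1.9000, 1.4000)

Δv = v₁−v₀ = (-0.02066667, 0.01266667, 0.00933333)
m·(v₁−v₀)/dt = (-3.1000, 1.9000, 1.4000)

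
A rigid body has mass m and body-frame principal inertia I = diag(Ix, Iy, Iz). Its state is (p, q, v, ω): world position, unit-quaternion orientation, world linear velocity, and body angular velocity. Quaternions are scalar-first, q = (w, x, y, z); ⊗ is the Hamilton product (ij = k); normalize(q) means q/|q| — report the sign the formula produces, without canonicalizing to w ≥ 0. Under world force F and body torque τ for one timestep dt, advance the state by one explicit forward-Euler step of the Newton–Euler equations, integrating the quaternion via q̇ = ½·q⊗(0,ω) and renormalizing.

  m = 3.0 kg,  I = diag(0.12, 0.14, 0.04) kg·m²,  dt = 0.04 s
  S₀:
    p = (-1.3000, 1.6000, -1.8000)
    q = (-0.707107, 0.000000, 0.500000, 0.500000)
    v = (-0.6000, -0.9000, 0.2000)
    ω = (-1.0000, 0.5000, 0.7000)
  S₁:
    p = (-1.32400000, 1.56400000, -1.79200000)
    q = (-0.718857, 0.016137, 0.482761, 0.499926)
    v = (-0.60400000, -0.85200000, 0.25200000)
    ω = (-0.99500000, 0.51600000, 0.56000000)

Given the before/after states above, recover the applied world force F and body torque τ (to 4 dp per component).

F = (-0.3000, 3.6000, 3.9000)
τ = (-0.0200, 0.0000, -0.1500)

Δv = v₁−v₀ = (-0.00400000, 0.04800000, 0.05200000)
applied force F = (-0.3000, 3.6000, 3.9000)
Δω = ω₁−ω₀ = (0.00500000, 0.01600000, -0.14000000)
applied torque τ = (-0.0200, 0.0000, -0.1500)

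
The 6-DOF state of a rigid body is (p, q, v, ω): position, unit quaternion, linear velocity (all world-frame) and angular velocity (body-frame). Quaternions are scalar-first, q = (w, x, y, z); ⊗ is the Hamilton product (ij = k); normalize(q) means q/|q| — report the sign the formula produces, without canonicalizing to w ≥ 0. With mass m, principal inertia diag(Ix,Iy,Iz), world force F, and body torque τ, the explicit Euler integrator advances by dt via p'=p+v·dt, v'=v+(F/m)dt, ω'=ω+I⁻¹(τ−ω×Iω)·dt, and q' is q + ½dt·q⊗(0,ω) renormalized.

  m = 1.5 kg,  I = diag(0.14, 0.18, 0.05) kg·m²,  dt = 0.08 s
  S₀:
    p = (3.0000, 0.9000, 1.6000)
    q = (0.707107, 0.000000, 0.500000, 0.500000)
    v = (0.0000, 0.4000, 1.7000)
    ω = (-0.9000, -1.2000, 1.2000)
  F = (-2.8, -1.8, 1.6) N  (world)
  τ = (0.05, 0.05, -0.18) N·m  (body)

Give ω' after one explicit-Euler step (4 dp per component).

angular accel α = (-0.9800, 0.8178, -4.4640)
ω' = ω + α·dt = (-0.9784, -1.1346, 0.8429)

ω' = (-0.9784, -1.1346, 0.8429)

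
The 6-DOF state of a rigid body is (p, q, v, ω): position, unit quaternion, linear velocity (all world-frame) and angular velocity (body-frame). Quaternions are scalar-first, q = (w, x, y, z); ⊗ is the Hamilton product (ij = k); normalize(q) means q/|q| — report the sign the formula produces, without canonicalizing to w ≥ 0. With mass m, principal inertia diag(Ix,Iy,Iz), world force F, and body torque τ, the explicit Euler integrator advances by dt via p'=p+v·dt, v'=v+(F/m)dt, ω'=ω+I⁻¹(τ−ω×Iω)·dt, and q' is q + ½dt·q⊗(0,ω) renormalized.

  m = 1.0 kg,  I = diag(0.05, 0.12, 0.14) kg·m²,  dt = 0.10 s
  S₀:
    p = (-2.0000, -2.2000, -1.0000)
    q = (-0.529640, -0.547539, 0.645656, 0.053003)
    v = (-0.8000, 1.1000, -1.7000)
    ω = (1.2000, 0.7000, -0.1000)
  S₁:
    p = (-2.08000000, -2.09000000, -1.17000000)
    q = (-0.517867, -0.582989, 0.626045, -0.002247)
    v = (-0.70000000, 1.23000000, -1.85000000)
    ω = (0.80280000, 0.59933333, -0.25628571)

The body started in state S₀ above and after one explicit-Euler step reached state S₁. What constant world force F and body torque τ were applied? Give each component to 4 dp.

velocity change Δv = (0.10000000, 0.13000000, -0.15000000)
F = m·Δv/dt = (1.0000, 1.3000, -1.5000)
rate change Δω = (-0.39720000, -0.10066667, -0.15628571)
precession coupling = (-0.0014, 0.0108, 0.0588)
τ = I·(Δω/dt) + ω₀×(Iω₀) = (-0.2000, -0.1100, -0.1600)

F = (1.0000, 1.3000, -1.5000)
τ = (-0.2000, -0.1100, -0.1600)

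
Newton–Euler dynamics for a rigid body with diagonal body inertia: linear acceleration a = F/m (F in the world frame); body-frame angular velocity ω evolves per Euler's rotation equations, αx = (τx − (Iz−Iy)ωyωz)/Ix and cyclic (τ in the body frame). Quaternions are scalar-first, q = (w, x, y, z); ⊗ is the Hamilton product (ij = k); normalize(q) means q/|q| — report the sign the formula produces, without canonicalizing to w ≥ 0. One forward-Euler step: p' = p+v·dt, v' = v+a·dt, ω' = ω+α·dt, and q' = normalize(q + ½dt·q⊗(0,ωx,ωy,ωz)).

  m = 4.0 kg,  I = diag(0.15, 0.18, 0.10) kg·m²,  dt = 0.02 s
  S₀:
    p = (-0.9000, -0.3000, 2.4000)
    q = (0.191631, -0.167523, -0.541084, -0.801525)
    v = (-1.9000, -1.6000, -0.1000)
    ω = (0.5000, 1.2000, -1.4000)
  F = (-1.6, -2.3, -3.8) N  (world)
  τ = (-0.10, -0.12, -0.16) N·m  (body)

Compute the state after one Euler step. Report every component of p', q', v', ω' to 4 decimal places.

p' = (-0.9380, -0.3320, 2.3980)
q' = (0.1877, -0.1493, -0.5450, -0.8034)
v' = (-1.9080, -1.6115, -0.1190)
ω' = (0.4687, 1.1906, -1.4356)

ω×(Iω) gyroscopic = (0.1344, -0.0350, 0.0180)
(τ − ω×Iω)/I = (-1.5627, -0.4722, -1.7800)
ω' = ω + α·dt = (0.4687, 1.1906, -1.4356)
2q̇ = q⊗(0,ω) = (-0.3890727, 1.8151631, -0.4053375, -0.1987690)
q' = normalize(q + ½dt·q⊗(0,ω)) = (0.1877, -0.1493, -0.5450, -0.8034)
p + v·dt = (-0.9380, -0.3320, 2.3980)
v' = v + a·dt = (-1.9080, -1.6115, -0.1190)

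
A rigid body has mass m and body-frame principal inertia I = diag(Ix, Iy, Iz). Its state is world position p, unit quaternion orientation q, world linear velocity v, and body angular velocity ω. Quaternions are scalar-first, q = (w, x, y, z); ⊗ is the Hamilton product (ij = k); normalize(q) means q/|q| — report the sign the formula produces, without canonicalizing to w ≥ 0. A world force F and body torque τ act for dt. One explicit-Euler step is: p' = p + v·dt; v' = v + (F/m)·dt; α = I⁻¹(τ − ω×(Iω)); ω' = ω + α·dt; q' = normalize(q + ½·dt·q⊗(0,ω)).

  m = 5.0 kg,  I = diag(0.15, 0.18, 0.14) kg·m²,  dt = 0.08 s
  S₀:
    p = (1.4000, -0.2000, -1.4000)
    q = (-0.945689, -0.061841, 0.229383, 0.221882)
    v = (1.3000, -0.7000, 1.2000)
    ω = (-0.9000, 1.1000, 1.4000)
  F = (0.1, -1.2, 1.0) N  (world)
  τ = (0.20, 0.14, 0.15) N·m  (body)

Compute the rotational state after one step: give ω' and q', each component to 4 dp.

precession coupling ω×(Iω) = (-0.0616, -0.0126, -0.0297)
angular accel α = (1.7440, 0.8478, 1.2836)
new body rate ω' = (-0.7605, 1.1678, 1.5027)
q⊗(0,ω) = (-0.6186130, 0.9281861, -1.1533743, -1.1855450)
q' = normalize(q + ½dt·q⊗(0,ω)) = (-0.9674, -0.0246, 0.1827, 0.1739)

ω' = (-0.7605, 1.1678, 1.5027)
q' = (-0.9674, -0.0246, 0.1827, 0.1739)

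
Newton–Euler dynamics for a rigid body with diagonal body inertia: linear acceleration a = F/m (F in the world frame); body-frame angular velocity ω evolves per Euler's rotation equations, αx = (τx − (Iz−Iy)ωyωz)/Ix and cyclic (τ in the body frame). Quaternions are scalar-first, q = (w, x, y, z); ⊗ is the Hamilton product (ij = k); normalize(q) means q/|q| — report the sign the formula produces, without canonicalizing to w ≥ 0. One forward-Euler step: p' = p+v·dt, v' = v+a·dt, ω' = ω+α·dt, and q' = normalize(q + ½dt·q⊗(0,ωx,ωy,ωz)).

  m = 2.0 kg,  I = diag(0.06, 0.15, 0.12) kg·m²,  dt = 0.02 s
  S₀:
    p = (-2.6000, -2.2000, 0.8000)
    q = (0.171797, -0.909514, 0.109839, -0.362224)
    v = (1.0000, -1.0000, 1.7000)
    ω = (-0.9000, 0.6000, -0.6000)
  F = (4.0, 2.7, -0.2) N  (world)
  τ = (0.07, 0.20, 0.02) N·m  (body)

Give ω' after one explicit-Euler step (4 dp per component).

ω' = (-0.8803, 0.6310, -0.5886)

gyro term ω×Iω = (0.0108, -0.0324, -0.0486)
angular accel α = (0.9867, 1.5493, 0.5717)
new body rate ω' = (-0.8803, 0.6310, -0.5886)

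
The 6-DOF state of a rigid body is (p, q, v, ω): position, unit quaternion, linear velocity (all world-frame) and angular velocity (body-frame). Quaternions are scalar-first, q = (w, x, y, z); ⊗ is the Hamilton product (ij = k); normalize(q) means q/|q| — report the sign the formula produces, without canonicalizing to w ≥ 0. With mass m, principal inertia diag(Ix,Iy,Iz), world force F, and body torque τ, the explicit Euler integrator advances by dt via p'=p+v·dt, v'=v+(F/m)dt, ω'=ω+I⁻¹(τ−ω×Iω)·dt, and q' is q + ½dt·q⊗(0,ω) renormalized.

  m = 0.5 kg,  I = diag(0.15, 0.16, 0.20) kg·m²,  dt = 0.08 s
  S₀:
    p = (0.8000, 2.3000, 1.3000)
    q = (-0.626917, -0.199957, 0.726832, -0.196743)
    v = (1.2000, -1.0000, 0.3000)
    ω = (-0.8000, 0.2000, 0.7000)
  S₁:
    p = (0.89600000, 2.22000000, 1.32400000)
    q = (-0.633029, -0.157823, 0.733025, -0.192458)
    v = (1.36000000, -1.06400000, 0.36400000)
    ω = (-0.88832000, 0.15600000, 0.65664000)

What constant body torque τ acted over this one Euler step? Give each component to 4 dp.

τ = (-0.1600, -0.0600, -0.1100)

Δω = ω₁−ω₀ = (-0.08832000, -0.04400000, -0.04336000)
τ = I·(Δω/dt) + ω₀×(Iω₀) = (-0.1600, -0.0600, -0.1100)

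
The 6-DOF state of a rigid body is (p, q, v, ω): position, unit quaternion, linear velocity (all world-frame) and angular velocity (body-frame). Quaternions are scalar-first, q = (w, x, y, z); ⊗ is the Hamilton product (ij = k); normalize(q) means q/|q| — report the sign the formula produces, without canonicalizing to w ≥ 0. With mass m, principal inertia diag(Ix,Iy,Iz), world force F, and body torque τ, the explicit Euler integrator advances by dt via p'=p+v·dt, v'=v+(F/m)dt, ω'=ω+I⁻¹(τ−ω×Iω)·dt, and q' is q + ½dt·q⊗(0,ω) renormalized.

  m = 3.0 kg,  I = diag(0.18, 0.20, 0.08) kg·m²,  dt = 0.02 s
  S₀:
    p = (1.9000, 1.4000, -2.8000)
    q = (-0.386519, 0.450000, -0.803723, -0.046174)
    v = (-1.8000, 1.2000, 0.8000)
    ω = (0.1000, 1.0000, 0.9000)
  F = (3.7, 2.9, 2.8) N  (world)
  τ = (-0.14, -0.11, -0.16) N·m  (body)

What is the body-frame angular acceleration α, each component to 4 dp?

α = (-0.1778, -0.5950, -2.0250)

gyro term ω×Iω = (-0.1080, 0.0090, 0.0020)
α = I⁻¹(τ − ω×Iω) = (-0.1778, -0.5950, -2.0250)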